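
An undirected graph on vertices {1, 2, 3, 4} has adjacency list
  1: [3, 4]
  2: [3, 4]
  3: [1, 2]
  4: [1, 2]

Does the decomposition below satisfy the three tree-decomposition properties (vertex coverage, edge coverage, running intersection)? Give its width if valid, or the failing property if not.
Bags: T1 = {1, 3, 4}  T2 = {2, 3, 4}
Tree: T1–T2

Vertex coverage: the bags together contain {1, 2, 3, 4}, the full vertex set. Edge coverage: each edge of G has both endpoints in at least one bag. Running intersection: for every vertex, the bags containing it form a connected subtree. All three properties hold, so this is a valid tree decomposition of width max|bag| − 1 = 2, and hence tw(G) ≤ 2.

Yes; width 2.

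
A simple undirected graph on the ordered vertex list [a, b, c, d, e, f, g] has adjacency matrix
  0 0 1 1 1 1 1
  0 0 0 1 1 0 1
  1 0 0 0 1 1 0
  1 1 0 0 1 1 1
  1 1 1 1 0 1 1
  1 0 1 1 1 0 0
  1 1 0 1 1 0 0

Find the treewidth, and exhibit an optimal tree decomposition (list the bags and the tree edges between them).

The largest bag has 4 vertices, giving width 3; this decomposition certifies tw(G) ≤ 3. For the lower bound, the 4 vertices {a, d, e, g} are pairwise adjacent, and any tree decomposition puts a clique entirely inside one bag — forcing width ≥ 3. Hence tw(G) = 3 exactly.

Treewidth 3.
Bags: B1 = {a, d, e, f}  B2 = {a, d, e, g}  B3 = {b, d, e, g}  B4 = {a, c, e, f}
Tree: B1–B2, B2–B3, B1–B4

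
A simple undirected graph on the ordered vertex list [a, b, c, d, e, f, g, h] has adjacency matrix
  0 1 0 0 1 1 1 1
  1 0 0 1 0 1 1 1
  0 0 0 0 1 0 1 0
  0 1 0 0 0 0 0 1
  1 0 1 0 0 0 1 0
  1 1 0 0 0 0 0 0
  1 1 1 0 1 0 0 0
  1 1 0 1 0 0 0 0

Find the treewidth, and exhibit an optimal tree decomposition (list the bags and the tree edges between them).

Treewidth 2.
One optimal decomposition is:
Bags: B1 = {a, b, h}  B2 = {a, b, g}  B3 = {a, b, f}  B4 = {a, e, g}  B5 = {c, e, g}  B6 = {b, d, h}
Tree: B1–B2, B1–B3, B2–B4, B4–B5, B1–B6

Each bag holds 3 vertices, so the decomposition has width 2, which upper-bounds the treewidth. Conversely, {c, e, g} is a clique of size 3, and the vertices of any clique must share a bag in every tree decomposition; so some bag has ≥ 3 vertices and tw(G) ≥ 2. Combining the bounds, tw(G) = 2.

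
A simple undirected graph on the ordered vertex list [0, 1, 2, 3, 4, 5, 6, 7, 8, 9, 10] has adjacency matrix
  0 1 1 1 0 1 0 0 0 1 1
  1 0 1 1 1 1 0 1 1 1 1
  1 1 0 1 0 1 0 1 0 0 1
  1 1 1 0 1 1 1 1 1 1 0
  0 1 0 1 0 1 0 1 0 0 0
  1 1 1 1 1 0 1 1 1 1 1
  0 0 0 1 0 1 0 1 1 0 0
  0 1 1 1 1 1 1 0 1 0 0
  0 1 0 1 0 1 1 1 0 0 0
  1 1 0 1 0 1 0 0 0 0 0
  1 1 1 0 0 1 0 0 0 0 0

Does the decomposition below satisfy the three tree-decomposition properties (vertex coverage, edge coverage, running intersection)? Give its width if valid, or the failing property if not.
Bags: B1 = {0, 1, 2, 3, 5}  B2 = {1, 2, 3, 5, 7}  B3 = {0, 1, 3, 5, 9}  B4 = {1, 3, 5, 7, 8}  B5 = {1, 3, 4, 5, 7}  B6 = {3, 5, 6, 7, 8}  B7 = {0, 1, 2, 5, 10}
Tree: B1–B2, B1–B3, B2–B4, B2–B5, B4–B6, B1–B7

Yes; width 4.

Checking the three conditions: (i) the bags cover all of {0, 1, 2, 3, 4, 5, 6, 7, 8, 9, 10}; (ii) for each edge, some bag contains both endpoints; (iii) the bags containing any fixed vertex form a subtree. All hold, so the decomposition is valid with width 5 − 1 = 4.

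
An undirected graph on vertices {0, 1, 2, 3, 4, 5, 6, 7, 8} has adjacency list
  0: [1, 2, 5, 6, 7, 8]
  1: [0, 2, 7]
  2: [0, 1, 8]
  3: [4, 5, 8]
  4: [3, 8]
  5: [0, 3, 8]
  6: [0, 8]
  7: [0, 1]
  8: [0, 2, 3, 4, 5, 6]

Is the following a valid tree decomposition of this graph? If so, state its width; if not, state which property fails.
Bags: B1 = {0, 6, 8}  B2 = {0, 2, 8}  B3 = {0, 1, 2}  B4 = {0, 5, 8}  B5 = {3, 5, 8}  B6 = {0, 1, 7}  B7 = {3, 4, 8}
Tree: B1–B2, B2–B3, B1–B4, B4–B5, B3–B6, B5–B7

Yes; width 2.

Every vertex of G appears in some bag (union = {0, 1, 2, 3, 4, 5, 6, 7, 8}); every edge is covered by a bag; and for each vertex v the set of bags containing v is connected in the bag tree. The decomposition is therefore valid. The largest bag has 3 vertices, so the width is 2.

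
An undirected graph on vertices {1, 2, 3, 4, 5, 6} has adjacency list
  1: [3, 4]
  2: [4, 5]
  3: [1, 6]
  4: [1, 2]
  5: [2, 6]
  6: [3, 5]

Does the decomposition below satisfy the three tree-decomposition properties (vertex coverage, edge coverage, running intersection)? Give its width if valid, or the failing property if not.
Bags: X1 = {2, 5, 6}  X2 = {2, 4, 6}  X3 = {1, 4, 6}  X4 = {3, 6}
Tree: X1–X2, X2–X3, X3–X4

A tree decomposition must satisfy three properties: every vertex lies in some bag; for every edge, both endpoints lie together in some bag; and for every vertex, the bags containing it form a connected subtree. Here edge (1,3) lies in no bag, so the decomposition is invalid.

No — edge (1,3) lies in no bag.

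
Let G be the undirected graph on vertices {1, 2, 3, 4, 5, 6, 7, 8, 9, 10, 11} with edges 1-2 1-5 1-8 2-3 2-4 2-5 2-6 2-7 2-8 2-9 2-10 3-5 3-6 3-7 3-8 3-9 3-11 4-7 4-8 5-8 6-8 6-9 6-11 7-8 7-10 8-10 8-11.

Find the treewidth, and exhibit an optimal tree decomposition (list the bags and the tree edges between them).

Each bag holds 4 vertices, so the decomposition has width 3, which upper-bounds the treewidth. On the other hand G contains the 4-clique {1, 2, 5, 8}. A clique must lie in a single bag of any decomposition, so no decomposition can have width below 3. Combining the bounds, tw(G) = 3.

Treewidth 3.
One such decomposition:
Bags: B1 = {2, 3, 6, 9}  B2 = {2, 3, 6, 8}  B3 = {2, 3, 5, 8}  B4 = {2, 3, 7, 8}  B5 = {2, 7, 8, 10}  B6 = {3, 6, 8, 11}  B7 = {2, 4, 7, 8}  B8 = {1, 2, 5, 8}
Tree: B1–B2, B2–B3, B2–B4, B4–B5, B2–B6, B4–B7, B3–B8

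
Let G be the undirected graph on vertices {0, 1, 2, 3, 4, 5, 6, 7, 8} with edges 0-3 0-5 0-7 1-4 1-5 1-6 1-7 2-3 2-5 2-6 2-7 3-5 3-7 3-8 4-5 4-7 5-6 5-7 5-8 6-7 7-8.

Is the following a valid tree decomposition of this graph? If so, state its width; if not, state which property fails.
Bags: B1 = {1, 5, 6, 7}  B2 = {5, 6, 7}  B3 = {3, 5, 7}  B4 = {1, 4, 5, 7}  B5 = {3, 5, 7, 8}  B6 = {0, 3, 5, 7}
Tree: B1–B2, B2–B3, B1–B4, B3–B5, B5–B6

No — vertex 2 appears in no bag.

A tree decomposition must satisfy three properties: every vertex lies in some bag; for every edge, both endpoints lie together in some bag; and for every vertex, the bags containing it form a connected subtree. Here vertex 2 appears in no bag, so the decomposition is invalid.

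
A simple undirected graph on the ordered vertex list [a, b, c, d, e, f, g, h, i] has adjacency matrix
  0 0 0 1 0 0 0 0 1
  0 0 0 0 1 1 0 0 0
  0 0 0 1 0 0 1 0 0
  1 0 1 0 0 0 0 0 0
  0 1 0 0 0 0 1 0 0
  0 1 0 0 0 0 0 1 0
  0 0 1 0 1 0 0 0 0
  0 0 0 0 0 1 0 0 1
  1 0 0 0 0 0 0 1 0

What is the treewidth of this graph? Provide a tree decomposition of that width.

Treewidth 2.
One optimal decomposition is:
Bags: B1 = {a, d, i}  B2 = {c, d, i}  B3 = {c, g, i}  B4 = {e, g, i}  B5 = {b, e, i}  B6 = {b, f, i}  B7 = {f, h, i}
Tree: B1–B2, B2–B3, B3–B4, B4–B5, B5–B6, B6–B7

The largest bag has 3 vertices, giving width 2; this decomposition certifies tw(G) ≤ 2. The edges i–a–d–c–g–e–b–f–h–i form a cycle, so G is not a tree and its treewidth is at least 2. Therefore the treewidth is 2.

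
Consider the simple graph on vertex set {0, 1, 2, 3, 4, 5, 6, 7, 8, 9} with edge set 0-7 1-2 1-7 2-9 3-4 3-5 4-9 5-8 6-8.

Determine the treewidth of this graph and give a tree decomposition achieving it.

Each bag holds 2 vertices, so the decomposition has width 1, which upper-bounds the treewidth. G has an edge, so its treewidth is at least 1. Therefore the treewidth is 1.

Treewidth 1.
One such decomposition:
Bags: B1 = {0, 7}  B2 = {1, 7}  B3 = {1, 2}  B4 = {2, 9}  B5 = {4, 9}  B6 = {3, 4}  B7 = {3, 5}  B8 = {5, 8}  B9 = {6, 8}
Tree: B1–B2, B2–B3, B3–B4, B4–B5, B5–B6, B6–B7, B7–B8, B8–B9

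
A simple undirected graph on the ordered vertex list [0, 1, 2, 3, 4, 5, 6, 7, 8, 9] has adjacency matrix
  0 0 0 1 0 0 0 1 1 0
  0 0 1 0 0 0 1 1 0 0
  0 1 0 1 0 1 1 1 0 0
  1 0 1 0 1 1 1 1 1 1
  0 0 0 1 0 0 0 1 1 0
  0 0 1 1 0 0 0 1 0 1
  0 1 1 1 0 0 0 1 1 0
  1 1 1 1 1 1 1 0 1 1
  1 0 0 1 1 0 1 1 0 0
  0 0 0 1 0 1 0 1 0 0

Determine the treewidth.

3

A width-3 tree decomposition is:
Bags: B1 = {3, 4, 7, 8}  B2 = {3, 6, 7, 8}  B3 = {2, 3, 6, 7}  B4 = {1, 2, 6, 7}  B5 = {0, 3, 7, 8}  B6 = {2, 3, 5, 7}  B7 = {3, 5, 7, 9}
Tree: B1–B2, B2–B3, B3–B4, B2–B5, B3–B6, B6–B7
Each bag holds 4 vertices, so the decomposition has width 3, which upper-bounds the treewidth. Conversely, {1, 2, 6, 7} is a clique of size 4, and the vertices of any clique must share a bag in every tree decomposition; so some bag has ≥ 4 vertices and tw(G) ≥ 3. The upper and lower bounds meet at 3, so that is the treewidth.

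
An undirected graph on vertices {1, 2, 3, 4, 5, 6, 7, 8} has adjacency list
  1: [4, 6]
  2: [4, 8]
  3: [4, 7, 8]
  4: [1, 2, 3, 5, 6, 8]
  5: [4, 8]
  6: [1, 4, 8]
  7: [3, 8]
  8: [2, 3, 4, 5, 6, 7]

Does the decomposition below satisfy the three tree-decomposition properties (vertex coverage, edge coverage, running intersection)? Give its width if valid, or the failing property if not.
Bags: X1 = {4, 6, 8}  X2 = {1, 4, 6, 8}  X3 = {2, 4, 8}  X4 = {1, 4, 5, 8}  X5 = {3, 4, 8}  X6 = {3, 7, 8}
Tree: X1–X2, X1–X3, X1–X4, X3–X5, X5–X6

A tree decomposition must satisfy three properties: every vertex lies in some bag; for every edge, both endpoints lie together in some bag; and for every vertex, the bags containing it form a connected subtree. Here bags containing vertex 1 are not connected in the tree, so the decomposition is invalid.

No — bags containing vertex 1 are not connected in the tree.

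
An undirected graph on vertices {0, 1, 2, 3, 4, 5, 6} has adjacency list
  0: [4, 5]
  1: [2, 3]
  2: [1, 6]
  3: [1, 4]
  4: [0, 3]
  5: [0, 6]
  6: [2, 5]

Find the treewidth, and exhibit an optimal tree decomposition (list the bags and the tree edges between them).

Treewidth 2.
One such decomposition:
Bags: B1 = {1, 3, 4}  B2 = {0, 1, 4}  B3 = {0, 1, 5}  B4 = {1, 5, 6}  B5 = {1, 2, 6}
Tree: B1–B2, B2–B3, B3–B4, B4–B5

The largest bag has 3 vertices, giving width 2; this decomposition certifies tw(G) ≤ 2. For the lower bound, G contains the cycle 1–3–4–0–5–6–2–1, so G is not a forest; only forests have treewidth ≤ 1, hence tw(G) ≥ 2. The upper and lower bounds meet at 2, so that is the treewidth.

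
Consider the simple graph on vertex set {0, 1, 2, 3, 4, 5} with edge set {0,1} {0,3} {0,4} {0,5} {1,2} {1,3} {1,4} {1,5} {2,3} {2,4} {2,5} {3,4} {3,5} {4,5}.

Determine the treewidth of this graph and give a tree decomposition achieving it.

The largest bag has 5 vertices, giving width 4; this decomposition certifies tw(G) ≤ 4. On the other hand G contains the 5-clique {0, 1, 3, 4, 5}. A clique must lie in a single bag of any decomposition, so no decomposition can have width below 4. Therefore the treewidth is 4.

Treewidth 4.
One optimal decomposition is:
Bags: B1 = {1, 2, 3, 4, 5}  B2 = {0, 1, 3, 4, 5}
Tree: B1–B2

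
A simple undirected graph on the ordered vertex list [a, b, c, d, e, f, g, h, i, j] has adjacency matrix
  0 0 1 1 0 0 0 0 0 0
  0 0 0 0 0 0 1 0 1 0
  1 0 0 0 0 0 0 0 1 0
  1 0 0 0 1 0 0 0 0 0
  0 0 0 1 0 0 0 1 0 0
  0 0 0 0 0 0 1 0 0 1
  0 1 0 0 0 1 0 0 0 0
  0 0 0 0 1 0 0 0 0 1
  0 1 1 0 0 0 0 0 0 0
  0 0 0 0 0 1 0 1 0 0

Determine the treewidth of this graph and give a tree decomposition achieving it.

Treewidth 2.
One optimal decomposition is:
Bags: B1 = {e, h, j}  B2 = {d, e, j}  B3 = {a, d, j}  B4 = {a, c, j}  B5 = {c, i, j}  B6 = {b, i, j}  B7 = {b, g, j}  B8 = {f, g, j}
Tree: B1–B2, B2–B3, B3–B4, B4–B5, B5–B6, B6–B7, B7–B8

The largest bag has 3 vertices, giving width 2; this decomposition certifies tw(G) ≤ 2. The edges j–h–e–d–a–c–i–b–g–f–j form a cycle, so G is not a tree and its treewidth is at least 2. Hence tw(G) = 2 exactly.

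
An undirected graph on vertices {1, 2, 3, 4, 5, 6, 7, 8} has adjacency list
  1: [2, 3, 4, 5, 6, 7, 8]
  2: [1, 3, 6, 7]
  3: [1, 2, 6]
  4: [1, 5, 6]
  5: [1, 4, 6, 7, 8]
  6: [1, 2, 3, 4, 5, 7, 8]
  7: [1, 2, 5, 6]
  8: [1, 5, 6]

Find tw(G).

3

A width-3 tree decomposition is:
Bags: B1 = {1, 5, 6, 7}  B2 = {1, 2, 6, 7}  B3 = {1, 4, 5, 6}  B4 = {1, 5, 6, 8}  B5 = {1, 2, 3, 6}
Tree: B1–B2, B1–B3, B1–B4, B2–B5
Every bag has size at most 4, so the width is 4 − 1 = 3 and tw(G) ≤ 3. Conversely, {1, 2, 3, 6} is a clique of size 4, and the vertices of any clique must share a bag in every tree decomposition; so some bag has ≥ 4 vertices and tw(G) ≥ 3. Therefore the treewidth is 3.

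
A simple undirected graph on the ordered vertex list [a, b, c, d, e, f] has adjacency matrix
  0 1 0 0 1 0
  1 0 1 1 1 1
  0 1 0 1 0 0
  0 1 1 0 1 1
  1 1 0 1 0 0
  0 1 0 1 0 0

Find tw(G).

A width-2 tree decomposition is:
Bags: B1 = {b, d, e}  B2 = {a, b, e}  B3 = {b, d, f}  B4 = {b, c, d}
Tree: B1–B2, B1–B3, B1–B4
Every bag has size at most 3, so the width is 3 − 1 = 2 and tw(G) ≤ 2. For the lower bound, the 3 vertices {b, d, e} are pairwise adjacent, and any tree decomposition puts a clique entirely inside one bag — forcing width ≥ 2. Combining the bounds, tw(G) = 2.

2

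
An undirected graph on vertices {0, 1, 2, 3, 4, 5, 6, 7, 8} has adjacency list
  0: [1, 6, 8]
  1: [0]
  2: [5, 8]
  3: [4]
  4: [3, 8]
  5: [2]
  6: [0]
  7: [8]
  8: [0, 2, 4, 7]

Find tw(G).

A width-1 tree decomposition is:
Bags: B1 = {7, 8}  B2 = {4, 8}  B3 = {2, 8}  B4 = {0, 8}  B5 = {2, 5}  B6 = {0, 6}  B7 = {3, 4}  B8 = {0, 1}
Tree: B1–B2, B2–B3, B3–B4, B3–B5, B4–B6, B2–B7, B4–B8
The largest bag has 2 vertices, giving width 1; this decomposition certifies tw(G) ≤ 1. Since G has at least one edge (e.g. 7–8), it is not an edgeless graph, so tw(G) ≥ 1. The upper and lower bounds meet at 1, so that is the treewidth.

1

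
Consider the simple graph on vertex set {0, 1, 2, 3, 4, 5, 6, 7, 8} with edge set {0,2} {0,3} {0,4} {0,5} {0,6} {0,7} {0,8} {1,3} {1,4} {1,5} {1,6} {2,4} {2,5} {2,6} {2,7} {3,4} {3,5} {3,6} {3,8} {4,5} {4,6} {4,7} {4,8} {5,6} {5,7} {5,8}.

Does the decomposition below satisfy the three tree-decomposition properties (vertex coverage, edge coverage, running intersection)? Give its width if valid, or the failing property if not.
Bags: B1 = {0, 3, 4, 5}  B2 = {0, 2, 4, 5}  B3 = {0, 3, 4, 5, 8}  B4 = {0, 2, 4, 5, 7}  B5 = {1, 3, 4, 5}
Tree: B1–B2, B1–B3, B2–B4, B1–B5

No — vertex 6 appears in no bag.

A tree decomposition must satisfy three properties: every vertex lies in some bag; for every edge, both endpoints lie together in some bag; and for every vertex, the bags containing it form a connected subtree. Here vertex 6 appears in no bag, so the decomposition is invalid.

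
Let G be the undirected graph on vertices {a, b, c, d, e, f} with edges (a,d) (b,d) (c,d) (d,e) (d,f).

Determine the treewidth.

A width-1 tree decomposition is:
Bags: B1 = {b, d}  B2 = {d, e}  B3 = {c, d}  B4 = {a, d}  B5 = {d, f}
Tree: B1–B2, B2–B3, B1–B4, B3–B5
Each bag holds 2 vertices, so the decomposition has width 1, which upper-bounds the treewidth. Since G has at least one edge (e.g. b–d), it is not an edgeless graph, so tw(G) ≥ 1. Hence tw(G) = 1 exactly.

1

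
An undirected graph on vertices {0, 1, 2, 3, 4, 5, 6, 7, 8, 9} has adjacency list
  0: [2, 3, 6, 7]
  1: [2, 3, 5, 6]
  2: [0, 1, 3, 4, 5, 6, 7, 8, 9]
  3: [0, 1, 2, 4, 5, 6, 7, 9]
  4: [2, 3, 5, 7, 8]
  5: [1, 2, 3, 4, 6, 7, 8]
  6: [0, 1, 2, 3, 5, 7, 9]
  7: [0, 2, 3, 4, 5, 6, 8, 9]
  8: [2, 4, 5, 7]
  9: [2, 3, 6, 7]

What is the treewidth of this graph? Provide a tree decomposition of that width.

The largest bag has 5 vertices, giving width 4; this decomposition certifies tw(G) ≤ 4. On the other hand G contains the 5-clique {2, 4, 5, 7, 8}. A clique must lie in a single bag of any decomposition, so no decomposition can have width below 4. Therefore the treewidth is 4.

Treewidth 4.
Bags: B1 = {2, 3, 5, 6, 7}  B2 = {0, 2, 3, 6, 7}  B3 = {2, 3, 6, 7, 9}  B4 = {2, 3, 4, 5, 7}  B5 = {1, 2, 3, 5, 6}  B6 = {2, 4, 5, 7, 8}
Tree: B1–B2, B2–B3, B1–B4, B1–B5, B4–B6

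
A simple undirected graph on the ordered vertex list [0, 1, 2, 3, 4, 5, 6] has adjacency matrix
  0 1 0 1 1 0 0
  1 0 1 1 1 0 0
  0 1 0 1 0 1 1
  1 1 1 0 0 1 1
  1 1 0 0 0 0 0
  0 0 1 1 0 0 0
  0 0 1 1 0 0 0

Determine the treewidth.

A width-2 tree decomposition is:
Bags: B1 = {2, 3, 6}  B2 = {1, 2, 3}  B3 = {2, 3, 5}  B4 = {0, 1, 3}  B5 = {0, 1, 4}
Tree: B1–B2, B1–B3, B2–B4, B4–B5
The largest bag has 3 vertices, giving width 2; this decomposition certifies tw(G) ≤ 2. Conversely, {0, 1, 3} is a clique of size 3, and the vertices of any clique must share a bag in every tree decomposition; so some bag has ≥ 3 vertices and tw(G) ≥ 2. Hence tw(G) = 2 exactly.

2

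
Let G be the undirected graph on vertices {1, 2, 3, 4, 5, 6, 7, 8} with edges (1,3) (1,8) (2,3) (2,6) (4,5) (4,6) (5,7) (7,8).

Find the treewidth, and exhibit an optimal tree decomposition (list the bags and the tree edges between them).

The largest bag has 3 vertices, giving width 2; this decomposition certifies tw(G) ≤ 2. The edges 1–8–7–5–4–6–2–3–1 form a cycle, so G is not a tree and its treewidth is at least 2. Hence tw(G) = 2 exactly.

Treewidth 2.
Bags: B1 = {1, 7, 8}  B2 = {1, 5, 7}  B3 = {1, 4, 5}  B4 = {1, 4, 6}  B5 = {1, 2, 6}  B6 = {1, 2, 3}
Tree: B1–B2, B2–B3, B3–B4, B4–B5, B5–B6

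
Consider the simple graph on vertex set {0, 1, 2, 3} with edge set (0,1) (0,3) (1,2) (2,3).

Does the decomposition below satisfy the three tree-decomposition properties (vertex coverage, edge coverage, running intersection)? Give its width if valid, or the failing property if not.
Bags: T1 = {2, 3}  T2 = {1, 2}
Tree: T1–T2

No — vertex 0 appears in no bag.

A tree decomposition must satisfy three properties: every vertex lies in some bag; for every edge, both endpoints lie together in some bag; and for every vertex, the bags containing it form a connected subtree. Here vertex 0 appears in no bag, so the decomposition is invalid.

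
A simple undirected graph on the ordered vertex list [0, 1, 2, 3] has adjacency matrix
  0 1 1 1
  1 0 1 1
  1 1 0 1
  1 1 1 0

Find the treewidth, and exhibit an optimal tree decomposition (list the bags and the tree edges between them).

A single bag containing all 4 vertices is trivially a valid decomposition of width 3. Conversely, {0, 1, 2, 3} is a clique of size 4, and the vertices of any clique must share a bag in every tree decomposition; so some bag has ≥ 4 vertices and tw(G) ≥ 3. The upper and lower bounds meet at 3, so that is the treewidth.

Treewidth 3.
One optimal decomposition is:
Bags: B1 = {0, 1, 2, 3}
Tree: (single bag)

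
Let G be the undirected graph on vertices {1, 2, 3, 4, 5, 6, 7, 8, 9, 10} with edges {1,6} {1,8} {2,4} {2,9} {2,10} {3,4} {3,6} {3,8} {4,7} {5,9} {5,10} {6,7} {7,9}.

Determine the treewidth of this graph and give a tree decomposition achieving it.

The largest bag has 3 vertices, giving width 2; this decomposition certifies tw(G) ≤ 2. Since 8–1–6–3–8 is a cycle in G, G is not acyclic. Forests are exactly the graphs of treewidth ≤ 1, so tw(G) ≥ 2. The upper and lower bounds meet at 2, so that is the treewidth.

Treewidth 2.
One such decomposition:
Bags: B1 = {1, 3, 8}  B2 = {1, 3, 6}  B3 = {3, 4, 6}  B4 = {4, 6, 7}  B5 = {2, 4, 7}  B6 = {2, 7, 9}  B7 = {2, 9, 10}  B8 = {5, 9, 10}
Tree: B1–B2, B2–B3, B3–B4, B4–B5, B5–B6, B6–B7, B7–B8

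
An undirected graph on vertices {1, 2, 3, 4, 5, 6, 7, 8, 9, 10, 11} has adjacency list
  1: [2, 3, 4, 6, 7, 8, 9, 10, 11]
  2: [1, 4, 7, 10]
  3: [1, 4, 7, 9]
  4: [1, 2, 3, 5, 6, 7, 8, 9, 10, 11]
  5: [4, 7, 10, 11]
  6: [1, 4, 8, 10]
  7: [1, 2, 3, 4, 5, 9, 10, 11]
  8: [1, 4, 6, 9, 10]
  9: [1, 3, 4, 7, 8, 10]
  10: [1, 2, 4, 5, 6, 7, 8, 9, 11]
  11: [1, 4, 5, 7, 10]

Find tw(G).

A width-4 tree decomposition is:
Bags: B1 = {1, 4, 7, 9, 10}  B2 = {1, 4, 8, 9, 10}  B3 = {1, 2, 4, 7, 10}  B4 = {1, 4, 7, 10, 11}  B5 = {1, 3, 4, 7, 9}  B6 = {4, 5, 7, 10, 11}  B7 = {1, 4, 6, 8, 10}
Tree: B1–B2, B1–B3, B1–B4, B1–B5, B4–B6, B2–B7
Each bag holds 5 vertices, so the decomposition has width 4, which upper-bounds the treewidth. For the lower bound, the 5 vertices {1, 4, 8, 9, 10} are pairwise adjacent, and any tree decomposition puts a clique entirely inside one bag — forcing width ≥ 4. Hence tw(G) = 4 exactly.

4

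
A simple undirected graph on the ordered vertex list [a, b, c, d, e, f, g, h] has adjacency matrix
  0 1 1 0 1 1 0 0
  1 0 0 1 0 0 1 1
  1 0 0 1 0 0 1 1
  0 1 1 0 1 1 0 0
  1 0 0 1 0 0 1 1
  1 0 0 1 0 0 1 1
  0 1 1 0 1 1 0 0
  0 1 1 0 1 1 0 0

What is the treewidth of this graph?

4

A width-4 tree decomposition is:
Bags: B1 = {b, c, d, e, f}  B2 = {a, b, c, e, f}  B3 = {b, c, e, f, g}  B4 = {b, c, e, f, h}
Tree: B1–B2, B2–B3, B3–B4
The largest bag has 5 vertices, giving width 4; this decomposition certifies tw(G) ≤ 4. For the lower bound: the 5 vertex sets {b,d}, {a,f}, {e,g}, {c}, {h} are disjoint, each induces a connected subgraph, and every pair is joined by at least one edge of G. Contracting each set to a single vertex therefore yields K_{5} as a minor, and since treewidth is minor-monotone, tw(G) ≥ tw(K_{5}) = 4. Therefore the treewidth is 4.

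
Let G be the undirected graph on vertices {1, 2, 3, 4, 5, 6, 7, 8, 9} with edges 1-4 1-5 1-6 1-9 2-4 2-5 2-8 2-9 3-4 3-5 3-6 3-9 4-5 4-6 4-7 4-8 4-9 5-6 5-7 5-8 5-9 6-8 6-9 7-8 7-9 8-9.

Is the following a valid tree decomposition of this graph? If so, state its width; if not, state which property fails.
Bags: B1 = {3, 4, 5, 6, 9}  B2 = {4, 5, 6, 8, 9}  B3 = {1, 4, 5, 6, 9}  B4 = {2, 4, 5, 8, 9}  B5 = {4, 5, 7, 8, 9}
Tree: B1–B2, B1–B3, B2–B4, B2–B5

Yes; width 4.

Every vertex of G appears in some bag (union = {1, 2, 3, 4, 5, 6, 7, 8, 9}); every edge is covered by a bag; and for each vertex v the set of bags containing v is connected in the bag tree. The decomposition is therefore valid. The largest bag has 5 vertices, so the width is 4.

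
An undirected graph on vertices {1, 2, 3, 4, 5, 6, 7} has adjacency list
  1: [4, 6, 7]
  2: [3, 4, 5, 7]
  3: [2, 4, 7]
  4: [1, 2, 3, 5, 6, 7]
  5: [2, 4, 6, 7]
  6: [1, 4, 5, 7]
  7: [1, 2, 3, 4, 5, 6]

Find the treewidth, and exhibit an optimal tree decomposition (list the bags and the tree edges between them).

Treewidth 3.
One optimal decomposition is:
Bags: B1 = {2, 4, 5, 7}  B2 = {4, 5, 6, 7}  B3 = {1, 4, 6, 7}  B4 = {2, 3, 4, 7}
Tree: B1–B2, B2–B3, B1–B4

Each bag holds 4 vertices, so the decomposition has width 3, which upper-bounds the treewidth. Conversely, {1, 4, 6, 7} is a clique of size 4, and the vertices of any clique must share a bag in every tree decomposition; so some bag has ≥ 4 vertices and tw(G) ≥ 3. Hence tw(G) = 3 exactly.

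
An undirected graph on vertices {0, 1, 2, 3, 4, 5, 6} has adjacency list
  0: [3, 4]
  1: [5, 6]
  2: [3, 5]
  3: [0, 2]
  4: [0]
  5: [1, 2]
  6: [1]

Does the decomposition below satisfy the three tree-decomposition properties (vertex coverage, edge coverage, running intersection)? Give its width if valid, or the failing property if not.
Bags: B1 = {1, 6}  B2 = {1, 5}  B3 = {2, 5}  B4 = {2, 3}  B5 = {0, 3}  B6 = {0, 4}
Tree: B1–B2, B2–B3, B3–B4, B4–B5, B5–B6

Vertex coverage: the bags together contain {0, 1, 2, 3, 4, 5, 6}, the full vertex set. Edge coverage: each edge of G has both endpoints in at least one bag. Running intersection: for every vertex, the bags containing it form a connected subtree. All three properties hold, so this is a valid tree decomposition of width max|bag| − 1 = 1, and hence tw(G) ≤ 1.

Yes; width 1.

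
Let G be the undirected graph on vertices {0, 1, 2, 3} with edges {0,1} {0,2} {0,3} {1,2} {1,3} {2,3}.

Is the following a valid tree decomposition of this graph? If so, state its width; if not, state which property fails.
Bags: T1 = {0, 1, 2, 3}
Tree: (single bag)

Yes; width 3.

Checking the three conditions: (i) the bags cover all of {0, 1, 2, 3}; (ii) for each edge, some bag contains both endpoints; (iii) the bags containing any fixed vertex form a subtree. All hold, so the decomposition is valid with width 4 − 1 = 3.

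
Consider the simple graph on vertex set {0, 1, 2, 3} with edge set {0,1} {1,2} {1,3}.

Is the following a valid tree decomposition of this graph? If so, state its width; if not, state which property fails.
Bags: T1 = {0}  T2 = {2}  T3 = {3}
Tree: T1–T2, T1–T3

A tree decomposition must satisfy three properties: every vertex lies in some bag; for every edge, both endpoints lie together in some bag; and for every vertex, the bags containing it form a connected subtree. Here vertex 1 appears in no bag, so the decomposition is invalid.

No — vertex 1 appears in no bag.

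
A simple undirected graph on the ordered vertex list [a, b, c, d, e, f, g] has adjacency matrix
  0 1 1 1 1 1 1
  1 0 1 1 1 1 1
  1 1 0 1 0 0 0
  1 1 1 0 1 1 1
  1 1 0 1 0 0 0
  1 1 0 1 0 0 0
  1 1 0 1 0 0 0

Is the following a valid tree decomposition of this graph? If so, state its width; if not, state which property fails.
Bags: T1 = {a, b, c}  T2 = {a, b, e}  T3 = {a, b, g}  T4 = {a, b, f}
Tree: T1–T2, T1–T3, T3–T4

A tree decomposition must satisfy three properties: every vertex lies in some bag; for every edge, both endpoints lie together in some bag; and for every vertex, the bags containing it form a connected subtree. Here vertex d appears in no bag, so the decomposition is invalid.

No — vertex d appears in no bag.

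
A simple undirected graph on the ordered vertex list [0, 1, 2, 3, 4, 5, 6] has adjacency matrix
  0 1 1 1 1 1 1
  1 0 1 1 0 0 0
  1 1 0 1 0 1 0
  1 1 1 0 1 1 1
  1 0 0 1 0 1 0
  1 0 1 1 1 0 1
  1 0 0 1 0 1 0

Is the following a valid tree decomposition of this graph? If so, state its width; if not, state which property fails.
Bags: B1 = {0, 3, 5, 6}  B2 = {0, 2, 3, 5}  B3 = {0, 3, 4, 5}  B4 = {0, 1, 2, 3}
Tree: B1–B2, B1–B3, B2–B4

Vertex coverage: the bags together contain {0, 1, 2, 3, 4, 5, 6}, the full vertex set. Edge coverage: each edge of G has both endpoints in at least one bag. Running intersection: for every vertex, the bags containing it form a connected subtree. All three properties hold, so this is a valid tree decomposition of width max|bag| − 1 = 3, and hence tw(G) ≤ 3.

Yes; width 3.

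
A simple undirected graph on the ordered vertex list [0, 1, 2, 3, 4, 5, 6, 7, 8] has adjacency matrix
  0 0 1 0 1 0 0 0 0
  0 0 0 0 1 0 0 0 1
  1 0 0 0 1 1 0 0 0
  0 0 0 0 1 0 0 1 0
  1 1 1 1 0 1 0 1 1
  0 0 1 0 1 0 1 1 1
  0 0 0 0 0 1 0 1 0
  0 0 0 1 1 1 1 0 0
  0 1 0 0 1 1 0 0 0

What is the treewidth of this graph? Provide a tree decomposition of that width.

Treewidth 2.
One such decomposition:
Bags: B1 = {4, 5, 7}  B2 = {2, 4, 5}  B3 = {4, 5, 8}  B4 = {5, 6, 7}  B5 = {0, 2, 4}  B6 = {3, 4, 7}  B7 = {1, 4, 8}
Tree: B1–B2, B1–B3, B1–B4, B2–B5, B1–B6, B3–B7

Every bag has size at most 3, so the width is 3 − 1 = 2 and tw(G) ≤ 2. Conversely, {0, 2, 4} is a clique of size 3, and the vertices of any clique must share a bag in every tree decomposition; so some bag has ≥ 3 vertices and tw(G) ≥ 2. The upper and lower bounds meet at 2, so that is the treewidth.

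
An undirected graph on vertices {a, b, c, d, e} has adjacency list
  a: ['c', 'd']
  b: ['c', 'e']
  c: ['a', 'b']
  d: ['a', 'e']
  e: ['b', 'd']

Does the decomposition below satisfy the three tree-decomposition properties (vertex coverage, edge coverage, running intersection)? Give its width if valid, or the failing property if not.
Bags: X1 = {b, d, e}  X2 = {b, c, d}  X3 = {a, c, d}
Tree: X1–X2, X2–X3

Yes; width 2.

Checking the three conditions: (i) the bags cover all of {a, b, c, d, e}; (ii) for each edge, some bag contains both endpoints; (iii) the bags containing any fixed vertex form a subtree. All hold, so the decomposition is valid with width 3 − 1 = 2.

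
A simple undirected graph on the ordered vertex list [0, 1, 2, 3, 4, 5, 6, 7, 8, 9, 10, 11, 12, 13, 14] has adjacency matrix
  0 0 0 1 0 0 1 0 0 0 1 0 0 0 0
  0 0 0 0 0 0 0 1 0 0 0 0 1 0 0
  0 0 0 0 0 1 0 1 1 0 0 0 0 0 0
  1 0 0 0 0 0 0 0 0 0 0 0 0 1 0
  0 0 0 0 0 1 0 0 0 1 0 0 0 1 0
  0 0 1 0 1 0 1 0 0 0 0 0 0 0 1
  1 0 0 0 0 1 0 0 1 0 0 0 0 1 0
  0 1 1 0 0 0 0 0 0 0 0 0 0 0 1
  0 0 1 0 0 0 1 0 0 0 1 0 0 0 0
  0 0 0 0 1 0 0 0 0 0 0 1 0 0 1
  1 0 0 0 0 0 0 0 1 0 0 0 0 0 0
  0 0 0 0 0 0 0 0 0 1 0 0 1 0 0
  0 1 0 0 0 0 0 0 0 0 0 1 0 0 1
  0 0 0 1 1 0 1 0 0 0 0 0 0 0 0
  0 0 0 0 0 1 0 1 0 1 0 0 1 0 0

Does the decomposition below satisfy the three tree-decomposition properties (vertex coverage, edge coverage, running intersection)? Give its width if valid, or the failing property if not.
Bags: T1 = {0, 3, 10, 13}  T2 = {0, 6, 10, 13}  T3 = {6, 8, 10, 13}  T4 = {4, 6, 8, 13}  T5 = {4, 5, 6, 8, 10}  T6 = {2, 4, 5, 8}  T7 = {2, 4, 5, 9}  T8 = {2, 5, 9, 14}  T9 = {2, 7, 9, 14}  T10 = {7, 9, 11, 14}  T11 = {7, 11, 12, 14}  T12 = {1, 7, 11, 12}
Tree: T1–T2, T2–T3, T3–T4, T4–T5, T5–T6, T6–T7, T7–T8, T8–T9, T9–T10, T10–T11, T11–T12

No — bags containing vertex 10 are not connected in the tree.

A tree decomposition must satisfy three properties: every vertex lies in some bag; for every edge, both endpoints lie together in some bag; and for every vertex, the bags containing it form a connected subtree. Here bags containing vertex 10 are not connected in the tree, so the decomposition is invalid.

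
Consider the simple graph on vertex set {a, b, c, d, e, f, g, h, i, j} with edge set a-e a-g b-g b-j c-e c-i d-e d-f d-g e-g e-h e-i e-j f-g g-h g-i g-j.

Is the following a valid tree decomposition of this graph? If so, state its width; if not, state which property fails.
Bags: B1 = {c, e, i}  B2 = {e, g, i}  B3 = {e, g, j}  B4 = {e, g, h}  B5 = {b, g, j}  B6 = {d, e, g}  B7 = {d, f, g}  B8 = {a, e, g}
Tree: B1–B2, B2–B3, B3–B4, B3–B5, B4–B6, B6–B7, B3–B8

Checking the three conditions: (i) the bags cover all of {a, b, c, d, e, f, g, h, i, j}; (ii) for each edge, some bag contains both endpoints; (iii) the bags containing any fixed vertex form a subtree. All hold, so the decomposition is valid with width 3 − 1 = 2.

Yes; width 2.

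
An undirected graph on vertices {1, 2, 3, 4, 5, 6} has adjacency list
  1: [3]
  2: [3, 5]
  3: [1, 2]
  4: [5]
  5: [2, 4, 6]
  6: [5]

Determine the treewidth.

A width-1 tree decomposition is:
Bags: B1 = {2, 5}  B2 = {2, 3}  B3 = {4, 5}  B4 = {1, 3}  B5 = {5, 6}
Tree: B1–B2, B1–B3, B2–B4, B1–B5
Each bag holds 2 vertices, so the decomposition has width 1, which upper-bounds the treewidth. Any graph with an edge has treewidth ≥ 1, and G has the edge 5–2. Combining the bounds, tw(G) = 1.

1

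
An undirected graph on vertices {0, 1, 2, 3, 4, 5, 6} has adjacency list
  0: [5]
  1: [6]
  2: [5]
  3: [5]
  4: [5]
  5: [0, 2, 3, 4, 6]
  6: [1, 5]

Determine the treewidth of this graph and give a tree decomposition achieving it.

Every bag has size at most 2, so the width is 2 − 1 = 1 and tw(G) ≤ 1. Since G has at least one edge (e.g. 6–5), it is not an edgeless graph, so tw(G) ≥ 1. Hence tw(G) = 1 exactly.

Treewidth 1.
Bags: B1 = {5, 6}  B2 = {2, 5}  B3 = {0, 5}  B4 = {3, 5}  B5 = {4, 5}  B6 = {1, 6}
Tree: B1–B2, B2–B3, B3–B4, B4–B5, B1–B6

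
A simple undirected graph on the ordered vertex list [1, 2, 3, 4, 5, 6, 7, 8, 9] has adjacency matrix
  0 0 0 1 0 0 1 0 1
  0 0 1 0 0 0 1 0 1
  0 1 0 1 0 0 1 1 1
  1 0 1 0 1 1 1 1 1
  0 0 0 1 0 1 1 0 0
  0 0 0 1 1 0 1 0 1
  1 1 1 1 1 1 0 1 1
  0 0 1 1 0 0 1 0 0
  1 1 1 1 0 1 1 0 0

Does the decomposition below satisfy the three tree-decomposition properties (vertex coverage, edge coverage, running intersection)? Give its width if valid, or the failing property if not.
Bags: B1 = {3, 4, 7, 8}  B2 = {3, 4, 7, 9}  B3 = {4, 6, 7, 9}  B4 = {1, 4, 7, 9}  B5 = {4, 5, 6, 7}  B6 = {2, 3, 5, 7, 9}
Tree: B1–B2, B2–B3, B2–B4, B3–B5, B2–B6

A tree decomposition must satisfy three properties: every vertex lies in some bag; for every edge, both endpoints lie together in some bag; and for every vertex, the bags containing it form a connected subtree. Here bags containing vertex 5 are not connected in the tree, so the decomposition is invalid.

No — bags containing vertex 5 are not connected in the tree.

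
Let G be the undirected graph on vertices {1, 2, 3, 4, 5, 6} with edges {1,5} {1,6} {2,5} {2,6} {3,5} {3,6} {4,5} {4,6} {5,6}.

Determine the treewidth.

2

A width-2 tree decomposition is:
Bags: B1 = {4, 5, 6}  B2 = {1, 5, 6}  B3 = {2, 5, 6}  B4 = {3, 5, 6}
Tree: B1–B2, B1–B3, B3–B4
Every bag has size at most 3, so the width is 3 − 1 = 2 and tw(G) ≤ 2. For the lower bound, the 3 vertices {1, 5, 6} are pairwise adjacent, and any tree decomposition puts a clique entirely inside one bag — forcing width ≥ 2. Therefore the treewidth is 2.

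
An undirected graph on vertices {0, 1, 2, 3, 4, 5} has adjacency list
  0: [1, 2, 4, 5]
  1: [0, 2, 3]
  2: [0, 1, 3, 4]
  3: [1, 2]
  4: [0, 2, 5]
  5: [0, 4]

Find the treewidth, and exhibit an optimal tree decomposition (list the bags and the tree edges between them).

Treewidth 2.
One such decomposition:
Bags: B1 = {0, 4, 5}  B2 = {0, 2, 4}  B3 = {0, 1, 2}  B4 = {1, 2, 3}
Tree: B1–B2, B2–B3, B3–B4

Every bag has size at most 3, so the width is 3 − 1 = 2 and tw(G) ≤ 2. On the other hand G contains the 3-clique {0, 1, 2}. A clique must lie in a single bag of any decomposition, so no decomposition can have width below 2. Therefore the treewidth is 2.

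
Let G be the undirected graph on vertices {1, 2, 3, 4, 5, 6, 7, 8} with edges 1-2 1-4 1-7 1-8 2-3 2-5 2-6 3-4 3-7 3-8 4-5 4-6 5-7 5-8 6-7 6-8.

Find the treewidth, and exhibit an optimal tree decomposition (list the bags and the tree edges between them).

Treewidth 4.
Bags: B1 = {1, 3, 5, 6, 8}  B2 = {1, 2, 3, 5, 6}  B3 = {1, 3, 4, 5, 6}  B4 = {1, 3, 5, 6, 7}
Tree: B1–B2, B2–B3, B3–B4

The largest bag has 5 vertices, giving width 4; this decomposition certifies tw(G) ≤ 4. For the lower bound: the 5 vertex sets {5,8}, {2,6}, {1,4}, {3}, {7} are disjoint, each induces a connected subgraph, and every pair is joined by at least one edge of G. Contracting each set to a single vertex therefore yields K_{5} as a minor, and since treewidth is minor-monotone, tw(G) ≥ tw(K_{5}) = 4. The upper and lower bounds meet at 4, so that is the treewidth.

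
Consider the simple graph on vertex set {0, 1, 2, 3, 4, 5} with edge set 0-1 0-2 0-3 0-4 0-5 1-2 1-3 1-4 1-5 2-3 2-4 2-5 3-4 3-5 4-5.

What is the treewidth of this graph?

A width-5 tree decomposition is:
Bags: B1 = {0, 1, 2, 3, 4, 5}
Tree: (single bag)
With just one bag of size 6, the width is 6 − 1 = 5, so tw(G) ≤ 5. Conversely, {0, 1, 2, 3, 4, 5} is a clique of size 6, and the vertices of any clique must share a bag in every tree decomposition; so some bag has ≥ 6 vertices and tw(G) ≥ 5. Therefore the treewidth is 5.

5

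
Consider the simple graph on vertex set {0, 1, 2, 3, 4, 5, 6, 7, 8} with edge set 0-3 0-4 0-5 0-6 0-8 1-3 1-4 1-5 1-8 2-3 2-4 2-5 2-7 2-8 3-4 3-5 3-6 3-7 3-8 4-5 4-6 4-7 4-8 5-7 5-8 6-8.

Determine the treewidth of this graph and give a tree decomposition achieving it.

Treewidth 4.
One such decomposition:
Bags: B1 = {2, 3, 4, 5, 8}  B2 = {0, 3, 4, 5, 8}  B3 = {1, 3, 4, 5, 8}  B4 = {2, 3, 4, 5, 7}  B5 = {0, 3, 4, 6, 8}
Tree: B1–B2, B1–B3, B1–B4, B2–B5

The largest bag has 5 vertices, giving width 4; this decomposition certifies tw(G) ≤ 4. On the other hand G contains the 5-clique {0, 3, 4, 5, 8}. A clique must lie in a single bag of any decomposition, so no decomposition can have width below 4. Hence tw(G) = 4 exactly.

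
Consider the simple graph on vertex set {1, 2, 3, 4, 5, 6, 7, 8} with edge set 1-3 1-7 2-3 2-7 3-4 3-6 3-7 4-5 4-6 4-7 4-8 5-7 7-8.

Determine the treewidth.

A width-2 tree decomposition is:
Bags: B1 = {3, 4, 7}  B2 = {4, 5, 7}  B3 = {3, 4, 6}  B4 = {4, 7, 8}  B5 = {1, 3, 7}  B6 = {2, 3, 7}
Tree: B1–B2, B1–B3, B1–B4, B1–B5, B5–B6
Every bag has size at most 3, so the width is 3 − 1 = 2 and tw(G) ≤ 2. Conversely, {3, 4, 6} is a clique of size 3, and the vertices of any clique must share a bag in every tree decomposition; so some bag has ≥ 3 vertices and tw(G) ≥ 2. Therefore the treewidth is 2.

2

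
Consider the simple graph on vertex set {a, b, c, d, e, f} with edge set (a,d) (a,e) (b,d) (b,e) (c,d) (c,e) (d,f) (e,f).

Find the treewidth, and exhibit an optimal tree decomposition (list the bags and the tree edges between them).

Treewidth 2.
Bags: B1 = {b, d, e}  B2 = {a, d, e}  B3 = {d, e, f}  B4 = {c, d, e}
Tree: B1–B2, B2–B3, B3–B4

The largest bag has 3 vertices, giving width 2; this decomposition certifies tw(G) ≤ 2. The edges d–b–e–a–d form a cycle, so G is not a tree and its treewidth is at least 2. The upper and lower bounds meet at 2, so that is the treewidth.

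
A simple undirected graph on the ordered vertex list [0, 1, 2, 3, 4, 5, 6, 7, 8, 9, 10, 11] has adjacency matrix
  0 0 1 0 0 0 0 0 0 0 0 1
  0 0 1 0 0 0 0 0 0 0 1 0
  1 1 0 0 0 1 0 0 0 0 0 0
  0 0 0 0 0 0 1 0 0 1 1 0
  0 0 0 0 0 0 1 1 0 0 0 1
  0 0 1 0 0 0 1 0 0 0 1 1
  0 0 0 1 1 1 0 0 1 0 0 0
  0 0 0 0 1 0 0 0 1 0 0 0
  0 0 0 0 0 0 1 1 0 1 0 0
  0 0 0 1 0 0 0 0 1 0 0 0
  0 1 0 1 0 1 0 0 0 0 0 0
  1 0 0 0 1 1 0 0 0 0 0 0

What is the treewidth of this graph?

3

A width-3 tree decomposition is:
Bags: B1 = {0, 1, 2, 11}  B2 = {1, 2, 5, 11}  B3 = {1, 5, 10, 11}  B4 = {4, 5, 10, 11}  B5 = {4, 5, 6, 10}  B6 = {3, 4, 6, 10}  B7 = {3, 4, 6, 7}  B8 = {3, 6, 7, 8}  B9 = {3, 7, 8, 9}
Tree: B1–B2, B2–B3, B3–B4, B4–B5, B5–B6, B6–B7, B7–B8, B8–B9
The largest bag has 4 vertices, giving width 3; this decomposition certifies tw(G) ≤ 3. For the lower bound: the 4 vertex sets {0,1,2}, {11}, {5}, {3,4,6,10} are disjoint, each induces a connected subgraph, and every pair is joined by at least one edge of G. Contracting each set to a single vertex therefore yields K_{4} as a minor, and since treewidth is minor-monotone, tw(G) ≥ tw(K_{4}) = 3. Therefore the treewidth is 3.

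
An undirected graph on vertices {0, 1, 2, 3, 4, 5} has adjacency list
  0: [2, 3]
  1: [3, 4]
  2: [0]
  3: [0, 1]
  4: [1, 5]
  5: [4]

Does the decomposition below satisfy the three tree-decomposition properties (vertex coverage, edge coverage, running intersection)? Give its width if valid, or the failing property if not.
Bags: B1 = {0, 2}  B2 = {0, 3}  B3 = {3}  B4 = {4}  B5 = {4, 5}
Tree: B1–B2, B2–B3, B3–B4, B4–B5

A tree decomposition must satisfy three properties: every vertex lies in some bag; for every edge, both endpoints lie together in some bag; and for every vertex, the bags containing it form a connected subtree. Here vertex 1 appears in no bag, so the decomposition is invalid.

No — vertex 1 appears in no bag.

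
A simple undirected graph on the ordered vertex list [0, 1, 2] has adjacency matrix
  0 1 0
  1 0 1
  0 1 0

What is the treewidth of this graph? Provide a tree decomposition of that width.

Every bag has size at most 2, so the width is 2 − 1 = 1 and tw(G) ≤ 1. G has an edge, so its treewidth is at least 1. The upper and lower bounds meet at 1, so that is the treewidth.

Treewidth 1.
One optimal decomposition is:
Bags: B1 = {0, 1}  B2 = {1, 2}
Tree: B1–B2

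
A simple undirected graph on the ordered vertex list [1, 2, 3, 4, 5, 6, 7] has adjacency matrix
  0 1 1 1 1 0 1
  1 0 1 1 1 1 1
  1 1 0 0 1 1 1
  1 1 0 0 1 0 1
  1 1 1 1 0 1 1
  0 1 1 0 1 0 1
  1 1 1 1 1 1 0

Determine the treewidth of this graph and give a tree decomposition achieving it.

Each bag holds 5 vertices, so the decomposition has width 4, which upper-bounds the treewidth. On the other hand G contains the 5-clique {1, 2, 3, 5, 7}. A clique must lie in a single bag of any decomposition, so no decomposition can have width below 4. The upper and lower bounds meet at 4, so that is the treewidth.

Treewidth 4.
One such decomposition:
Bags: B1 = {1, 2, 3, 5, 7}  B2 = {1, 2, 4, 5, 7}  B3 = {2, 3, 5, 6, 7}
Tree: B1–B2, B1–B3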